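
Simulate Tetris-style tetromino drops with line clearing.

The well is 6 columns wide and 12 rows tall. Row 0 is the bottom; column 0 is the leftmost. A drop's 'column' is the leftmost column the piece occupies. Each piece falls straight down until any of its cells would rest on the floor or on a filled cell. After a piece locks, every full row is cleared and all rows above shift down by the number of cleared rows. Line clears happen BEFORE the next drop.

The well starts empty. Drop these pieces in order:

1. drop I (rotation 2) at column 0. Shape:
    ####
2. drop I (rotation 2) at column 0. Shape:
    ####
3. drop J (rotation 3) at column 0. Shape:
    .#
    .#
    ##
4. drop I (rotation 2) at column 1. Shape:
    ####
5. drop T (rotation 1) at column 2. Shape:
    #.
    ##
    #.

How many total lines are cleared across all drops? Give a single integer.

Answer: 0

Derivation:
Drop 1: I rot2 at col 0 lands with bottom-row=0; cleared 0 line(s) (total 0); column heights now [1 1 1 1 0 0], max=1
Drop 2: I rot2 at col 0 lands with bottom-row=1; cleared 0 line(s) (total 0); column heights now [2 2 2 2 0 0], max=2
Drop 3: J rot3 at col 0 lands with bottom-row=2; cleared 0 line(s) (total 0); column heights now [3 5 2 2 0 0], max=5
Drop 4: I rot2 at col 1 lands with bottom-row=5; cleared 0 line(s) (total 0); column heights now [3 6 6 6 6 0], max=6
Drop 5: T rot1 at col 2 lands with bottom-row=6; cleared 0 line(s) (total 0); column heights now [3 6 9 8 6 0], max=9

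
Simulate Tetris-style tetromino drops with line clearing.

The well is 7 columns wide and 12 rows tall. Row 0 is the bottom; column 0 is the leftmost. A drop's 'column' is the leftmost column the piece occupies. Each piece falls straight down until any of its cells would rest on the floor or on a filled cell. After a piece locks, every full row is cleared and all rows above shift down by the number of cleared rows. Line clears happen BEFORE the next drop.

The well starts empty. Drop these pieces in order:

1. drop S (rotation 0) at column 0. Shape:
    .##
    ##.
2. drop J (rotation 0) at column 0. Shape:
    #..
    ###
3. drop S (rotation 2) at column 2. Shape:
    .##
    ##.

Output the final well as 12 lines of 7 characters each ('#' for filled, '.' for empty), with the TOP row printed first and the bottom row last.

Answer: .......
.......
.......
.......
.......
.......
.......
...##..
#.##...
###....
.##....
##.....

Derivation:
Drop 1: S rot0 at col 0 lands with bottom-row=0; cleared 0 line(s) (total 0); column heights now [1 2 2 0 0 0 0], max=2
Drop 2: J rot0 at col 0 lands with bottom-row=2; cleared 0 line(s) (total 0); column heights now [4 3 3 0 0 0 0], max=4
Drop 3: S rot2 at col 2 lands with bottom-row=3; cleared 0 line(s) (total 0); column heights now [4 3 4 5 5 0 0], max=5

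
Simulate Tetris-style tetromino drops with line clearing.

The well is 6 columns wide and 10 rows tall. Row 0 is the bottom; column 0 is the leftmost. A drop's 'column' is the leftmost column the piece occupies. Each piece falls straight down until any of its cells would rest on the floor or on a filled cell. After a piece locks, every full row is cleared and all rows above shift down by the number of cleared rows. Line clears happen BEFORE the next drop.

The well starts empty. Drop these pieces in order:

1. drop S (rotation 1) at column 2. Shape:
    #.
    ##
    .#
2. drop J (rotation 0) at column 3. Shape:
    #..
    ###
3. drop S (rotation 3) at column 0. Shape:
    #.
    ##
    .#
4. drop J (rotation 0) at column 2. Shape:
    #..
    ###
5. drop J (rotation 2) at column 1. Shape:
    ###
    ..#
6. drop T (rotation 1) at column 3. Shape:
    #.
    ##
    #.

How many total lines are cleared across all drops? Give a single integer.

Drop 1: S rot1 at col 2 lands with bottom-row=0; cleared 0 line(s) (total 0); column heights now [0 0 3 2 0 0], max=3
Drop 2: J rot0 at col 3 lands with bottom-row=2; cleared 0 line(s) (total 0); column heights now [0 0 3 4 3 3], max=4
Drop 3: S rot3 at col 0 lands with bottom-row=0; cleared 0 line(s) (total 0); column heights now [3 2 3 4 3 3], max=4
Drop 4: J rot0 at col 2 lands with bottom-row=4; cleared 0 line(s) (total 0); column heights now [3 2 6 5 5 3], max=6
Drop 5: J rot2 at col 1 lands with bottom-row=5; cleared 0 line(s) (total 0); column heights now [3 7 7 7 5 3], max=7
Drop 6: T rot1 at col 3 lands with bottom-row=7; cleared 0 line(s) (total 0); column heights now [3 7 7 10 9 3], max=10

Answer: 0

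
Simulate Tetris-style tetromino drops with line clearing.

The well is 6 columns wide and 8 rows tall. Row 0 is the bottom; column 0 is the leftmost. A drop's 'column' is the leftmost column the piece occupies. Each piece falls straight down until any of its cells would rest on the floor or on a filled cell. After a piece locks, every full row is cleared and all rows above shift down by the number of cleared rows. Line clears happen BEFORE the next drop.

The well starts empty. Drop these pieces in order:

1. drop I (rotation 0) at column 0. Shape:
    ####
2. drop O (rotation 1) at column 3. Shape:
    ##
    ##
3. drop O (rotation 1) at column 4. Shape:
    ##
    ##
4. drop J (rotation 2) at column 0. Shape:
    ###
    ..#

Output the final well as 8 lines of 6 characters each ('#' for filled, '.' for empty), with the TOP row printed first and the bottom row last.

Drop 1: I rot0 at col 0 lands with bottom-row=0; cleared 0 line(s) (total 0); column heights now [1 1 1 1 0 0], max=1
Drop 2: O rot1 at col 3 lands with bottom-row=1; cleared 0 line(s) (total 0); column heights now [1 1 1 3 3 0], max=3
Drop 3: O rot1 at col 4 lands with bottom-row=3; cleared 0 line(s) (total 0); column heights now [1 1 1 3 5 5], max=5
Drop 4: J rot2 at col 0 lands with bottom-row=1; cleared 0 line(s) (total 0); column heights now [3 3 3 3 5 5], max=5

Answer: ......
......
......
....##
....##
#####.
..###.
####..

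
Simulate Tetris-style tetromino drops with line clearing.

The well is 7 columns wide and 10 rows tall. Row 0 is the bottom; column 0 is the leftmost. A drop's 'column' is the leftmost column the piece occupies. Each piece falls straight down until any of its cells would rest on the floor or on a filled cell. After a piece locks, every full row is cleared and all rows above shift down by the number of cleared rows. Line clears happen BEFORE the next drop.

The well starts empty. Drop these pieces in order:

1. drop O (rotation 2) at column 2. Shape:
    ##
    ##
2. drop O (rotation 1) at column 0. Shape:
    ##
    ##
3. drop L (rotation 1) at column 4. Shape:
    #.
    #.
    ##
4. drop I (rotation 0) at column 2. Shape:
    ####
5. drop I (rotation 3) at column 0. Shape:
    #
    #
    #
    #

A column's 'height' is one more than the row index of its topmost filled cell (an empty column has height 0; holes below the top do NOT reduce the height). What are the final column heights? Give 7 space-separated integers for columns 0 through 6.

Answer: 6 2 4 4 4 4 0

Derivation:
Drop 1: O rot2 at col 2 lands with bottom-row=0; cleared 0 line(s) (total 0); column heights now [0 0 2 2 0 0 0], max=2
Drop 2: O rot1 at col 0 lands with bottom-row=0; cleared 0 line(s) (total 0); column heights now [2 2 2 2 0 0 0], max=2
Drop 3: L rot1 at col 4 lands with bottom-row=0; cleared 0 line(s) (total 0); column heights now [2 2 2 2 3 1 0], max=3
Drop 4: I rot0 at col 2 lands with bottom-row=3; cleared 0 line(s) (total 0); column heights now [2 2 4 4 4 4 0], max=4
Drop 5: I rot3 at col 0 lands with bottom-row=2; cleared 0 line(s) (total 0); column heights now [6 2 4 4 4 4 0], max=6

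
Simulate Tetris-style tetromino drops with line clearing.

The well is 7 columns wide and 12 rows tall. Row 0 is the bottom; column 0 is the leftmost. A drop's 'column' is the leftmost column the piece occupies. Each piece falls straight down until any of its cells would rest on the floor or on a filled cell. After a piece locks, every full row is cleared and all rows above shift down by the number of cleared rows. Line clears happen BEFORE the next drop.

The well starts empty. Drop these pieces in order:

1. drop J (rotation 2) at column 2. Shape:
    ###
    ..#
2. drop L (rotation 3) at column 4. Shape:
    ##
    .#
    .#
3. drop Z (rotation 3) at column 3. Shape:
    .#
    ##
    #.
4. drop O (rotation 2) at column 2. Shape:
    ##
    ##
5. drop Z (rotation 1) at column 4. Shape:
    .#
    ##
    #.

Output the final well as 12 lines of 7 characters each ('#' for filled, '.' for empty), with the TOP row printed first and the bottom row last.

Drop 1: J rot2 at col 2 lands with bottom-row=0; cleared 0 line(s) (total 0); column heights now [0 0 2 2 2 0 0], max=2
Drop 2: L rot3 at col 4 lands with bottom-row=0; cleared 0 line(s) (total 0); column heights now [0 0 2 2 3 3 0], max=3
Drop 3: Z rot3 at col 3 lands with bottom-row=2; cleared 0 line(s) (total 0); column heights now [0 0 2 4 5 3 0], max=5
Drop 4: O rot2 at col 2 lands with bottom-row=4; cleared 0 line(s) (total 0); column heights now [0 0 6 6 5 3 0], max=6
Drop 5: Z rot1 at col 4 lands with bottom-row=5; cleared 0 line(s) (total 0); column heights now [0 0 6 6 7 8 0], max=8

Answer: .......
.......
.......
.......
.....#.
....##.
..###..
..###..
...##..
...###.
..####.
....##.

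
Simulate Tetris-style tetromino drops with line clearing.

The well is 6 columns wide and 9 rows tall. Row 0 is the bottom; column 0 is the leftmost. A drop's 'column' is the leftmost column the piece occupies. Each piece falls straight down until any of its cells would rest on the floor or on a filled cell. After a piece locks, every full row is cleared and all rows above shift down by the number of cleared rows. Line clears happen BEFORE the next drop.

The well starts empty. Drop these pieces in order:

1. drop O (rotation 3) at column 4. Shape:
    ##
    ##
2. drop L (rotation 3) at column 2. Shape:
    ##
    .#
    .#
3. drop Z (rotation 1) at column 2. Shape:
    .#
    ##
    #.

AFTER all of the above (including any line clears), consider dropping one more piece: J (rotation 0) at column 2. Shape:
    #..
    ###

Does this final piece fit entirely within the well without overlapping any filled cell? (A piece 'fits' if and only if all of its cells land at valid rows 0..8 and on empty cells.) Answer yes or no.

Drop 1: O rot3 at col 4 lands with bottom-row=0; cleared 0 line(s) (total 0); column heights now [0 0 0 0 2 2], max=2
Drop 2: L rot3 at col 2 lands with bottom-row=0; cleared 0 line(s) (total 0); column heights now [0 0 3 3 2 2], max=3
Drop 3: Z rot1 at col 2 lands with bottom-row=3; cleared 0 line(s) (total 0); column heights now [0 0 5 6 2 2], max=6
Test piece J rot0 at col 2 (width 3): heights before test = [0 0 5 6 2 2]; fits = True

Answer: yes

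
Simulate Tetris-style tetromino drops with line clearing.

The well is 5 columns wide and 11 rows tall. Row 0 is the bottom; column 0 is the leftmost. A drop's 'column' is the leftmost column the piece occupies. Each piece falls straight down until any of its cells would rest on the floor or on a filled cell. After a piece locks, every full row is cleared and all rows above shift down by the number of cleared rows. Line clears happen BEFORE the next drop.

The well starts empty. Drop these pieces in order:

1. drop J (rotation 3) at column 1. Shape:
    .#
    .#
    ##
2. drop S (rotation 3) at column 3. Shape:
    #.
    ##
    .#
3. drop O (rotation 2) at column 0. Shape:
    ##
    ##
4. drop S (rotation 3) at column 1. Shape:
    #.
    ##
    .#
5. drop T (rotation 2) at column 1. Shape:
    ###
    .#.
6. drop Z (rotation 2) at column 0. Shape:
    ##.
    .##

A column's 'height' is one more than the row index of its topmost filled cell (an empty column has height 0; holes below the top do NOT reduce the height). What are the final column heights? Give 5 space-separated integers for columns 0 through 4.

Answer: 8 8 7 6 1

Derivation:
Drop 1: J rot3 at col 1 lands with bottom-row=0; cleared 0 line(s) (total 0); column heights now [0 1 3 0 0], max=3
Drop 2: S rot3 at col 3 lands with bottom-row=0; cleared 0 line(s) (total 0); column heights now [0 1 3 3 2], max=3
Drop 3: O rot2 at col 0 lands with bottom-row=1; cleared 1 line(s) (total 1); column heights now [2 2 2 2 1], max=2
Drop 4: S rot3 at col 1 lands with bottom-row=2; cleared 0 line(s) (total 1); column heights now [2 5 4 2 1], max=5
Drop 5: T rot2 at col 1 lands with bottom-row=4; cleared 0 line(s) (total 1); column heights now [2 6 6 6 1], max=6
Drop 6: Z rot2 at col 0 lands with bottom-row=6; cleared 0 line(s) (total 1); column heights now [8 8 7 6 1], max=8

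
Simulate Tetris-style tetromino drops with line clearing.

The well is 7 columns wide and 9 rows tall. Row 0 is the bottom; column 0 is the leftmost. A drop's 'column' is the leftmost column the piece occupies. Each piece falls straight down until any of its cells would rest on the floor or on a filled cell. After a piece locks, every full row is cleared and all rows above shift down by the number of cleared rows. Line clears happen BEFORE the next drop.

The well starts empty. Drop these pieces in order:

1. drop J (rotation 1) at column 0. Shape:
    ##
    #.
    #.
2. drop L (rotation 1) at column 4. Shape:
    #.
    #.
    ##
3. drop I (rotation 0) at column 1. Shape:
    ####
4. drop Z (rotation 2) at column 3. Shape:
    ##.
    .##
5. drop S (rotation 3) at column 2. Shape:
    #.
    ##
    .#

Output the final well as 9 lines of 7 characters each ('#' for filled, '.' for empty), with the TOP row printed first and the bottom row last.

Drop 1: J rot1 at col 0 lands with bottom-row=0; cleared 0 line(s) (total 0); column heights now [3 3 0 0 0 0 0], max=3
Drop 2: L rot1 at col 4 lands with bottom-row=0; cleared 0 line(s) (total 0); column heights now [3 3 0 0 3 1 0], max=3
Drop 3: I rot0 at col 1 lands with bottom-row=3; cleared 0 line(s) (total 0); column heights now [3 4 4 4 4 1 0], max=4
Drop 4: Z rot2 at col 3 lands with bottom-row=4; cleared 0 line(s) (total 0); column heights now [3 4 4 6 6 5 0], max=6
Drop 5: S rot3 at col 2 lands with bottom-row=6; cleared 0 line(s) (total 0); column heights now [3 4 9 8 6 5 0], max=9

Answer: ..#....
..##...
...#...
...##..
....##.
.####..
##..#..
#...#..
#...##.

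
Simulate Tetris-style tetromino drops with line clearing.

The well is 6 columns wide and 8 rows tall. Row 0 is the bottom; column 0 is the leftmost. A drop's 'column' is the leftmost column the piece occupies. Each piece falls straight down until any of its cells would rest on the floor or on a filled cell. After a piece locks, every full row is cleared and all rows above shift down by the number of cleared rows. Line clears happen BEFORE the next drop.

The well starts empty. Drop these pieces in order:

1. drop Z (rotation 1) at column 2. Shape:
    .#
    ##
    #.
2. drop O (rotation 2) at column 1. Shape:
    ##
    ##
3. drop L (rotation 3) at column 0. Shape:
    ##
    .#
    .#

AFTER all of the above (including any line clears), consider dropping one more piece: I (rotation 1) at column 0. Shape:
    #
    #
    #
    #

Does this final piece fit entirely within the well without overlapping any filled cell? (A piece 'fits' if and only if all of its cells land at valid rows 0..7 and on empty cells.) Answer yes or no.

Answer: no

Derivation:
Drop 1: Z rot1 at col 2 lands with bottom-row=0; cleared 0 line(s) (total 0); column heights now [0 0 2 3 0 0], max=3
Drop 2: O rot2 at col 1 lands with bottom-row=2; cleared 0 line(s) (total 0); column heights now [0 4 4 3 0 0], max=4
Drop 3: L rot3 at col 0 lands with bottom-row=4; cleared 0 line(s) (total 0); column heights now [7 7 4 3 0 0], max=7
Test piece I rot1 at col 0 (width 1): heights before test = [7 7 4 3 0 0]; fits = False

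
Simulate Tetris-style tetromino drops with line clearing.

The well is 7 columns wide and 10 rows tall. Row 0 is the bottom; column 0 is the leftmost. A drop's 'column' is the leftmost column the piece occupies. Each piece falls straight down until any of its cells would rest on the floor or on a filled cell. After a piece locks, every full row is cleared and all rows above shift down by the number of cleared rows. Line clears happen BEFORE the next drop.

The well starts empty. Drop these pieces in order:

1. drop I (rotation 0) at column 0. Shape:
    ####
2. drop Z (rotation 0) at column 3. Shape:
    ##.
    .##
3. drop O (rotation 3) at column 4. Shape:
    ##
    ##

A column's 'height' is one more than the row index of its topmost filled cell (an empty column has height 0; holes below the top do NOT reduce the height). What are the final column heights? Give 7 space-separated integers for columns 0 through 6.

Drop 1: I rot0 at col 0 lands with bottom-row=0; cleared 0 line(s) (total 0); column heights now [1 1 1 1 0 0 0], max=1
Drop 2: Z rot0 at col 3 lands with bottom-row=0; cleared 0 line(s) (total 0); column heights now [1 1 1 2 2 1 0], max=2
Drop 3: O rot3 at col 4 lands with bottom-row=2; cleared 0 line(s) (total 0); column heights now [1 1 1 2 4 4 0], max=4

Answer: 1 1 1 2 4 4 0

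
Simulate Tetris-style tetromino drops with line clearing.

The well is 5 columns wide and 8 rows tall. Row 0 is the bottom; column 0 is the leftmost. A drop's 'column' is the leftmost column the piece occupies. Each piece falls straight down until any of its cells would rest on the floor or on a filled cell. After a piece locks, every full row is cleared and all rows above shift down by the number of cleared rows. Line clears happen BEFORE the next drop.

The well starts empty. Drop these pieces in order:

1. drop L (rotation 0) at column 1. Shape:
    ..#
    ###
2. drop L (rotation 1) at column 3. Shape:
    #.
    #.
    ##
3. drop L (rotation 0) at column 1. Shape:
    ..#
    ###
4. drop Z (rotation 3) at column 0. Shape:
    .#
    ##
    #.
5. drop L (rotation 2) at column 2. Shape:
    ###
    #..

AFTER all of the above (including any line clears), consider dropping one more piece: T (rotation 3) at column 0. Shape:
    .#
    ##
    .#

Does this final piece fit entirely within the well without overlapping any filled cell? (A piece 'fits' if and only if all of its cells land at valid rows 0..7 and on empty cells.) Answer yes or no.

Drop 1: L rot0 at col 1 lands with bottom-row=0; cleared 0 line(s) (total 0); column heights now [0 1 1 2 0], max=2
Drop 2: L rot1 at col 3 lands with bottom-row=2; cleared 0 line(s) (total 0); column heights now [0 1 1 5 3], max=5
Drop 3: L rot0 at col 1 lands with bottom-row=5; cleared 0 line(s) (total 0); column heights now [0 6 6 7 3], max=7
Drop 4: Z rot3 at col 0 lands with bottom-row=5; cleared 0 line(s) (total 0); column heights now [7 8 6 7 3], max=8
Drop 5: L rot2 at col 2 lands with bottom-row=6; cleared 0 line(s) (total 0); column heights now [7 8 8 8 8], max=8
Test piece T rot3 at col 0 (width 2): heights before test = [7 8 8 8 8]; fits = False

Answer: no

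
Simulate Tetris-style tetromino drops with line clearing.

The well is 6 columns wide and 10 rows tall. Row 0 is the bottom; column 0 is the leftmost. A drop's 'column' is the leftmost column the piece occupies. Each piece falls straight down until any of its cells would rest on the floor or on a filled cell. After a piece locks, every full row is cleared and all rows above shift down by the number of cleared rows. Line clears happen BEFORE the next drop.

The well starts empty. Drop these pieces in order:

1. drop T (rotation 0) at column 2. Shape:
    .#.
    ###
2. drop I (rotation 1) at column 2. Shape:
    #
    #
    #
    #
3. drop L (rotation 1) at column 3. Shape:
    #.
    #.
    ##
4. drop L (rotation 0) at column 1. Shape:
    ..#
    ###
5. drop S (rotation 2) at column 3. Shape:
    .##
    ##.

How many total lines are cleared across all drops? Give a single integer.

Drop 1: T rot0 at col 2 lands with bottom-row=0; cleared 0 line(s) (total 0); column heights now [0 0 1 2 1 0], max=2
Drop 2: I rot1 at col 2 lands with bottom-row=1; cleared 0 line(s) (total 0); column heights now [0 0 5 2 1 0], max=5
Drop 3: L rot1 at col 3 lands with bottom-row=2; cleared 0 line(s) (total 0); column heights now [0 0 5 5 3 0], max=5
Drop 4: L rot0 at col 1 lands with bottom-row=5; cleared 0 line(s) (total 0); column heights now [0 6 6 7 3 0], max=7
Drop 5: S rot2 at col 3 lands with bottom-row=7; cleared 0 line(s) (total 0); column heights now [0 6 6 8 9 9], max=9

Answer: 0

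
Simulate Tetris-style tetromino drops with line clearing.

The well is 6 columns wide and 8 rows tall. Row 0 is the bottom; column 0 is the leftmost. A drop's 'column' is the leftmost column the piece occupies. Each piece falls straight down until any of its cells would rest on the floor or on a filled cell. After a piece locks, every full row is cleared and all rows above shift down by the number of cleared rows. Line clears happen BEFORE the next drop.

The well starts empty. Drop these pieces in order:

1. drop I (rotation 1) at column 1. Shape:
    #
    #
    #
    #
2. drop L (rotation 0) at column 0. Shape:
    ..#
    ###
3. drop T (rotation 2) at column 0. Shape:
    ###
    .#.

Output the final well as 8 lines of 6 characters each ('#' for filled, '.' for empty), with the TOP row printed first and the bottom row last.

Drop 1: I rot1 at col 1 lands with bottom-row=0; cleared 0 line(s) (total 0); column heights now [0 4 0 0 0 0], max=4
Drop 2: L rot0 at col 0 lands with bottom-row=4; cleared 0 line(s) (total 0); column heights now [5 5 6 0 0 0], max=6
Drop 3: T rot2 at col 0 lands with bottom-row=5; cleared 0 line(s) (total 0); column heights now [7 7 7 0 0 0], max=7

Answer: ......
###...
.##...
###...
.#....
.#....
.#....
.#....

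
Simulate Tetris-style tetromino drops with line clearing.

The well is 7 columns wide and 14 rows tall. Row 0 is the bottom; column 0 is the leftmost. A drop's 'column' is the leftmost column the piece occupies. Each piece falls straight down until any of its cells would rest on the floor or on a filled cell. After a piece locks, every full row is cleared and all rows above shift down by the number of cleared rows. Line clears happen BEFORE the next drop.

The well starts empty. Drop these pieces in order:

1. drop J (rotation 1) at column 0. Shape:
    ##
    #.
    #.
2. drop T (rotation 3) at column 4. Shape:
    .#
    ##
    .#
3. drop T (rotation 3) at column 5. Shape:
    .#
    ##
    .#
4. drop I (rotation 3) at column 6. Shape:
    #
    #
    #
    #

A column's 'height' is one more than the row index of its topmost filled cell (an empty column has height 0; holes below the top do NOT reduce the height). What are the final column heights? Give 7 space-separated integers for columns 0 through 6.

Answer: 3 3 0 0 2 4 9

Derivation:
Drop 1: J rot1 at col 0 lands with bottom-row=0; cleared 0 line(s) (total 0); column heights now [3 3 0 0 0 0 0], max=3
Drop 2: T rot3 at col 4 lands with bottom-row=0; cleared 0 line(s) (total 0); column heights now [3 3 0 0 2 3 0], max=3
Drop 3: T rot3 at col 5 lands with bottom-row=2; cleared 0 line(s) (total 0); column heights now [3 3 0 0 2 4 5], max=5
Drop 4: I rot3 at col 6 lands with bottom-row=5; cleared 0 line(s) (total 0); column heights now [3 3 0 0 2 4 9], max=9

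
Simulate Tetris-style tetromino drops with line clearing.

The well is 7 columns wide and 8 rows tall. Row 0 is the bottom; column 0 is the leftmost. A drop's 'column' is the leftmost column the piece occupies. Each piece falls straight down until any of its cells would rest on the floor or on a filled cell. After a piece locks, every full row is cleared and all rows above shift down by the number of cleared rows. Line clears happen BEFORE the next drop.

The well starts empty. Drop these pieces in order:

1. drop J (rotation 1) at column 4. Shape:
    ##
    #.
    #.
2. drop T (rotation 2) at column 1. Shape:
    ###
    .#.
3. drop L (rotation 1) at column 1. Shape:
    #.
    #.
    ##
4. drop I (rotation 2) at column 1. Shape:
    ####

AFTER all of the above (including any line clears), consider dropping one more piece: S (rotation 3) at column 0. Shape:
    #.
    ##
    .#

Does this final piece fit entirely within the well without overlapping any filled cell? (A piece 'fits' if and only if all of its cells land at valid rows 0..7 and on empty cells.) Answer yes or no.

Answer: no

Derivation:
Drop 1: J rot1 at col 4 lands with bottom-row=0; cleared 0 line(s) (total 0); column heights now [0 0 0 0 3 3 0], max=3
Drop 2: T rot2 at col 1 lands with bottom-row=0; cleared 0 line(s) (total 0); column heights now [0 2 2 2 3 3 0], max=3
Drop 3: L rot1 at col 1 lands with bottom-row=2; cleared 0 line(s) (total 0); column heights now [0 5 3 2 3 3 0], max=5
Drop 4: I rot2 at col 1 lands with bottom-row=5; cleared 0 line(s) (total 0); column heights now [0 6 6 6 6 3 0], max=6
Test piece S rot3 at col 0 (width 2): heights before test = [0 6 6 6 6 3 0]; fits = False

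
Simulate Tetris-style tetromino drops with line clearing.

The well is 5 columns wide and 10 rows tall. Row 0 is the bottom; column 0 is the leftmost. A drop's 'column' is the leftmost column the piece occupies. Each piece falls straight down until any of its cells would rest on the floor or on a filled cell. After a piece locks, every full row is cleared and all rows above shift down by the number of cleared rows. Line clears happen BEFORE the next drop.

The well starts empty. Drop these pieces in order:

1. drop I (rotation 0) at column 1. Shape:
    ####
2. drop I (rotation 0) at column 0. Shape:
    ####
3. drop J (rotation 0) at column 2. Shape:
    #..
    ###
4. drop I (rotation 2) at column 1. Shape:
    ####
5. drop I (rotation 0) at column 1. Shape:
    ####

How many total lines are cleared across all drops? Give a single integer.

Answer: 0

Derivation:
Drop 1: I rot0 at col 1 lands with bottom-row=0; cleared 0 line(s) (total 0); column heights now [0 1 1 1 1], max=1
Drop 2: I rot0 at col 0 lands with bottom-row=1; cleared 0 line(s) (total 0); column heights now [2 2 2 2 1], max=2
Drop 3: J rot0 at col 2 lands with bottom-row=2; cleared 0 line(s) (total 0); column heights now [2 2 4 3 3], max=4
Drop 4: I rot2 at col 1 lands with bottom-row=4; cleared 0 line(s) (total 0); column heights now [2 5 5 5 5], max=5
Drop 5: I rot0 at col 1 lands with bottom-row=5; cleared 0 line(s) (total 0); column heights now [2 6 6 6 6], max=6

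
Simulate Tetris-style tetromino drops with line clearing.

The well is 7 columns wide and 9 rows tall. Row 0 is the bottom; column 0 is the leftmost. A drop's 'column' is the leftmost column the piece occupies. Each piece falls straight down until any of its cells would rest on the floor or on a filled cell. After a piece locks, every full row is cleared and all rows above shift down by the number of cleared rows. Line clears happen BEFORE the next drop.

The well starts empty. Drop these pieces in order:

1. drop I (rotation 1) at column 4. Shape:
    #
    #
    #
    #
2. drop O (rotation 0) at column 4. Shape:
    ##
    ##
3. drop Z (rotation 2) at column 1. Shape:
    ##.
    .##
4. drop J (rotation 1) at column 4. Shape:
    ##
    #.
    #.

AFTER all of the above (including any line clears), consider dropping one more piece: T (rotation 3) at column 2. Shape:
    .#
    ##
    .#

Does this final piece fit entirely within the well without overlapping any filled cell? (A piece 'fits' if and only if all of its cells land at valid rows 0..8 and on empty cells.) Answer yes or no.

Drop 1: I rot1 at col 4 lands with bottom-row=0; cleared 0 line(s) (total 0); column heights now [0 0 0 0 4 0 0], max=4
Drop 2: O rot0 at col 4 lands with bottom-row=4; cleared 0 line(s) (total 0); column heights now [0 0 0 0 6 6 0], max=6
Drop 3: Z rot2 at col 1 lands with bottom-row=0; cleared 0 line(s) (total 0); column heights now [0 2 2 1 6 6 0], max=6
Drop 4: J rot1 at col 4 lands with bottom-row=6; cleared 0 line(s) (total 0); column heights now [0 2 2 1 9 9 0], max=9
Test piece T rot3 at col 2 (width 2): heights before test = [0 2 2 1 9 9 0]; fits = True

Answer: yes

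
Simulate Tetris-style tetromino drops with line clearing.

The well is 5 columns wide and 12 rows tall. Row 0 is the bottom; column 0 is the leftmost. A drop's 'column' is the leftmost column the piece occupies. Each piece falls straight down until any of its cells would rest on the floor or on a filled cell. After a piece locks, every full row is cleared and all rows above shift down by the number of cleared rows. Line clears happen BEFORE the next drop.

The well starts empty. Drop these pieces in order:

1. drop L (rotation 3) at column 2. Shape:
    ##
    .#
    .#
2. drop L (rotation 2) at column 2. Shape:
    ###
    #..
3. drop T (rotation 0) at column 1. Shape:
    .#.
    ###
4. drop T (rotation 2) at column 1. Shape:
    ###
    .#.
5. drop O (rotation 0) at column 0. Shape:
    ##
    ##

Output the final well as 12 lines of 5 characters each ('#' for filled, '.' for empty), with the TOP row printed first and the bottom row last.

Drop 1: L rot3 at col 2 lands with bottom-row=0; cleared 0 line(s) (total 0); column heights now [0 0 3 3 0], max=3
Drop 2: L rot2 at col 2 lands with bottom-row=3; cleared 0 line(s) (total 0); column heights now [0 0 5 5 5], max=5
Drop 3: T rot0 at col 1 lands with bottom-row=5; cleared 0 line(s) (total 0); column heights now [0 6 7 6 5], max=7
Drop 4: T rot2 at col 1 lands with bottom-row=7; cleared 0 line(s) (total 0); column heights now [0 9 9 9 5], max=9
Drop 5: O rot0 at col 0 lands with bottom-row=9; cleared 0 line(s) (total 0); column heights now [11 11 9 9 5], max=11

Answer: .....
##...
##...
.###.
..#..
..#..
.###.
..###
..#..
..##.
...#.
...#.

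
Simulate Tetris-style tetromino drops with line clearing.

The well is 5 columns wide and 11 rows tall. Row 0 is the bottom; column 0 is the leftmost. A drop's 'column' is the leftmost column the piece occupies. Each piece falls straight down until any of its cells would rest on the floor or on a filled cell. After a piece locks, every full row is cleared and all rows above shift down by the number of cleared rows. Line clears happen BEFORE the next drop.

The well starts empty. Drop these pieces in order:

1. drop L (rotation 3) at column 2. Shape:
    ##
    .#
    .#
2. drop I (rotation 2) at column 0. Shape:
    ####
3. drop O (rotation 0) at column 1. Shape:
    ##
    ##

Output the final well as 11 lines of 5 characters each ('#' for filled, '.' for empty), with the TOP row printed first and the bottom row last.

Answer: .....
.....
.....
.....
.....
.##..
.##..
####.
..##.
...#.
...#.

Derivation:
Drop 1: L rot3 at col 2 lands with bottom-row=0; cleared 0 line(s) (total 0); column heights now [0 0 3 3 0], max=3
Drop 2: I rot2 at col 0 lands with bottom-row=3; cleared 0 line(s) (total 0); column heights now [4 4 4 4 0], max=4
Drop 3: O rot0 at col 1 lands with bottom-row=4; cleared 0 line(s) (total 0); column heights now [4 6 6 4 0], max=6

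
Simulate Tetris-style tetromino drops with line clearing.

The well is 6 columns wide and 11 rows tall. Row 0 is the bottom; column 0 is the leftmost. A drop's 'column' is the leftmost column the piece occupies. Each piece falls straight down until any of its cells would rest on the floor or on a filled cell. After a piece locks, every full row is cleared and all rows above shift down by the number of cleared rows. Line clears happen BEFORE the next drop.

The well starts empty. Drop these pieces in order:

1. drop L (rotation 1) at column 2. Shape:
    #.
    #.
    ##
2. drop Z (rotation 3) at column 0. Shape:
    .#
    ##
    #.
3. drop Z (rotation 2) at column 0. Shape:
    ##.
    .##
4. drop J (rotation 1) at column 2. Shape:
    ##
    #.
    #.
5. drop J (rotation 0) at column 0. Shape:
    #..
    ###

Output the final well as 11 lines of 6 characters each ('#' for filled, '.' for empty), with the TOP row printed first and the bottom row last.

Answer: ......
......
#.....
###...
..##..
..#...
###...
.##...
.##...
###...
#.##..

Derivation:
Drop 1: L rot1 at col 2 lands with bottom-row=0; cleared 0 line(s) (total 0); column heights now [0 0 3 1 0 0], max=3
Drop 2: Z rot3 at col 0 lands with bottom-row=0; cleared 0 line(s) (total 0); column heights now [2 3 3 1 0 0], max=3
Drop 3: Z rot2 at col 0 lands with bottom-row=3; cleared 0 line(s) (total 0); column heights now [5 5 4 1 0 0], max=5
Drop 4: J rot1 at col 2 lands with bottom-row=4; cleared 0 line(s) (total 0); column heights now [5 5 7 7 0 0], max=7
Drop 5: J rot0 at col 0 lands with bottom-row=7; cleared 0 line(s) (total 0); column heights now [9 8 8 7 0 0], max=9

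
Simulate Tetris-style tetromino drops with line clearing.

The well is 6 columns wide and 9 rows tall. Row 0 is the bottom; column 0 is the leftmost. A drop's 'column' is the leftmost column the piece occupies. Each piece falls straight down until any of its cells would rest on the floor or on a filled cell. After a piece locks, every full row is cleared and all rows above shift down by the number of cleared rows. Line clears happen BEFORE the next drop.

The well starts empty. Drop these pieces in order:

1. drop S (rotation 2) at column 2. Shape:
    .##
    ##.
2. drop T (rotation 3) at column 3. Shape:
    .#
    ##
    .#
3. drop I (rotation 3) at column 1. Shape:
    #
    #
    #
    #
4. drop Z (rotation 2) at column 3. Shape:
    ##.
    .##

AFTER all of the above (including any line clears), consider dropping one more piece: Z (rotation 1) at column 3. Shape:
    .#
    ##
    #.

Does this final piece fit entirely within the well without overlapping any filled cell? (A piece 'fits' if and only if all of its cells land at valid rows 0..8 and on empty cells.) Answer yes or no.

Answer: no

Derivation:
Drop 1: S rot2 at col 2 lands with bottom-row=0; cleared 0 line(s) (total 0); column heights now [0 0 1 2 2 0], max=2
Drop 2: T rot3 at col 3 lands with bottom-row=2; cleared 0 line(s) (total 0); column heights now [0 0 1 4 5 0], max=5
Drop 3: I rot3 at col 1 lands with bottom-row=0; cleared 0 line(s) (total 0); column heights now [0 4 1 4 5 0], max=5
Drop 4: Z rot2 at col 3 lands with bottom-row=5; cleared 0 line(s) (total 0); column heights now [0 4 1 7 7 6], max=7
Test piece Z rot1 at col 3 (width 2): heights before test = [0 4 1 7 7 6]; fits = False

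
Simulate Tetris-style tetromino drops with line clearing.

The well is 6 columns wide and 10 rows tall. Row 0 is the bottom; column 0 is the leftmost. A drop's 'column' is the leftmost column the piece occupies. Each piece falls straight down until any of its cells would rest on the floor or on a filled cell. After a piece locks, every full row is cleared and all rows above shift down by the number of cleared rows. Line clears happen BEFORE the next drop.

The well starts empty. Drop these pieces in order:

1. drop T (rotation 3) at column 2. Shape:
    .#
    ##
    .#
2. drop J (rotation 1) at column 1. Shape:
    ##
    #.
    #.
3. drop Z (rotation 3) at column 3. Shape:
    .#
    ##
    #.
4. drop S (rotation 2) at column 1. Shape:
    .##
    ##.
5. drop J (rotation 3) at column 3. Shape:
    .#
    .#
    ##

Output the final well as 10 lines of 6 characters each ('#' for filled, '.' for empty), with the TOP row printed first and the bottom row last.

Answer: ......
....#.
....#.
...##.
..###.
.####.
...#..
.###..
.###..
.#.#..

Derivation:
Drop 1: T rot3 at col 2 lands with bottom-row=0; cleared 0 line(s) (total 0); column heights now [0 0 2 3 0 0], max=3
Drop 2: J rot1 at col 1 lands with bottom-row=0; cleared 0 line(s) (total 0); column heights now [0 3 3 3 0 0], max=3
Drop 3: Z rot3 at col 3 lands with bottom-row=3; cleared 0 line(s) (total 0); column heights now [0 3 3 5 6 0], max=6
Drop 4: S rot2 at col 1 lands with bottom-row=4; cleared 0 line(s) (total 0); column heights now [0 5 6 6 6 0], max=6
Drop 5: J rot3 at col 3 lands with bottom-row=6; cleared 0 line(s) (total 0); column heights now [0 5 6 7 9 0], max=9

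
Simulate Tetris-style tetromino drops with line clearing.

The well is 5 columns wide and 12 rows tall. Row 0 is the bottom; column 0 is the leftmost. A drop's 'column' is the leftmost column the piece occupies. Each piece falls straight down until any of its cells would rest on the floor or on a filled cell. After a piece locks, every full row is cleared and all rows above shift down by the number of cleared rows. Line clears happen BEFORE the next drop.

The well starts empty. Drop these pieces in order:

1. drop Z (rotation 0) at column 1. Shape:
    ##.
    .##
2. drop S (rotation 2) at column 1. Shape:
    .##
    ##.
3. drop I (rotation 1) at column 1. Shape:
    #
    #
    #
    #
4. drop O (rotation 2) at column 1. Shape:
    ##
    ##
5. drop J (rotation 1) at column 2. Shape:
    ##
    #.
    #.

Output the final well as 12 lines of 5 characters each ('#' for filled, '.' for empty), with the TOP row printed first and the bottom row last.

Drop 1: Z rot0 at col 1 lands with bottom-row=0; cleared 0 line(s) (total 0); column heights now [0 2 2 1 0], max=2
Drop 2: S rot2 at col 1 lands with bottom-row=2; cleared 0 line(s) (total 0); column heights now [0 3 4 4 0], max=4
Drop 3: I rot1 at col 1 lands with bottom-row=3; cleared 0 line(s) (total 0); column heights now [0 7 4 4 0], max=7
Drop 4: O rot2 at col 1 lands with bottom-row=7; cleared 0 line(s) (total 0); column heights now [0 9 9 4 0], max=9
Drop 5: J rot1 at col 2 lands with bottom-row=9; cleared 0 line(s) (total 0); column heights now [0 9 12 12 0], max=12

Answer: ..##.
..#..
..#..
.##..
.##..
.#...
.#...
.#...
.###.
.##..
.##..
..##.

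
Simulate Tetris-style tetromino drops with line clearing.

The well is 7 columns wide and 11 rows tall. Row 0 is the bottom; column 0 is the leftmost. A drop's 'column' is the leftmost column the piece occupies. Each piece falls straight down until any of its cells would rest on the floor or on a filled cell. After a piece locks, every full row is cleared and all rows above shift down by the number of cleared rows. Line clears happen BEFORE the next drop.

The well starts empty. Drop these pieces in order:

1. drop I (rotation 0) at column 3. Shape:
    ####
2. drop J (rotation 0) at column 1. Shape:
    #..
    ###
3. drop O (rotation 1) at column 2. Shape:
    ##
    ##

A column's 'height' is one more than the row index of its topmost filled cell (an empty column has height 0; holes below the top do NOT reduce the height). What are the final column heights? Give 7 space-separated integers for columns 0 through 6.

Drop 1: I rot0 at col 3 lands with bottom-row=0; cleared 0 line(s) (total 0); column heights now [0 0 0 1 1 1 1], max=1
Drop 2: J rot0 at col 1 lands with bottom-row=1; cleared 0 line(s) (total 0); column heights now [0 3 2 2 1 1 1], max=3
Drop 3: O rot1 at col 2 lands with bottom-row=2; cleared 0 line(s) (total 0); column heights now [0 3 4 4 1 1 1], max=4

Answer: 0 3 4 4 1 1 1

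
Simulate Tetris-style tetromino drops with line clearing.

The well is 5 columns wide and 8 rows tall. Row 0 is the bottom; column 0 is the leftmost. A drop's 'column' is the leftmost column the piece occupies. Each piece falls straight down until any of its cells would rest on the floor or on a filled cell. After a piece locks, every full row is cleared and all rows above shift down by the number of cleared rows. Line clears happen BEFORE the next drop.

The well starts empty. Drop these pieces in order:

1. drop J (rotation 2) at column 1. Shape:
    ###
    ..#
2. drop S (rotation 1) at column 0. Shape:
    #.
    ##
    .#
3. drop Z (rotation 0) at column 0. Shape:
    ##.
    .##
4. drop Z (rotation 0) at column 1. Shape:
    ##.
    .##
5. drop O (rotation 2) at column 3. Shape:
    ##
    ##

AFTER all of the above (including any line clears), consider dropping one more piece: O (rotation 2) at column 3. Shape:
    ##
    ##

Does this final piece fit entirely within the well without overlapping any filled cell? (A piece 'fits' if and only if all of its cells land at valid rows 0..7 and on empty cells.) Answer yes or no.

Drop 1: J rot2 at col 1 lands with bottom-row=0; cleared 0 line(s) (total 0); column heights now [0 2 2 2 0], max=2
Drop 2: S rot1 at col 0 lands with bottom-row=2; cleared 0 line(s) (total 0); column heights now [5 4 2 2 0], max=5
Drop 3: Z rot0 at col 0 lands with bottom-row=4; cleared 0 line(s) (total 0); column heights now [6 6 5 2 0], max=6
Drop 4: Z rot0 at col 1 lands with bottom-row=5; cleared 0 line(s) (total 0); column heights now [6 7 7 6 0], max=7
Drop 5: O rot2 at col 3 lands with bottom-row=6; cleared 0 line(s) (total 0); column heights now [6 7 7 8 8], max=8
Test piece O rot2 at col 3 (width 2): heights before test = [6 7 7 8 8]; fits = False

Answer: no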